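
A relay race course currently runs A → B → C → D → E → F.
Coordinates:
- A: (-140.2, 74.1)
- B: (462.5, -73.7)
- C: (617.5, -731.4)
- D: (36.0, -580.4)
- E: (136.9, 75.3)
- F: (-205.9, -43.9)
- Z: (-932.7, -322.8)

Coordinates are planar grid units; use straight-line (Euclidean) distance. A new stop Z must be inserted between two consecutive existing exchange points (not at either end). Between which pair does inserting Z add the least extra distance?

Added distance for inserting Z between each consecutive pair:
A–B: 1683.0
B–C: 2344.7
C–D: 2004.7
D–E: 1480.2
E–F: 1556.8
Smallest added distance is 1480.2, inserting between D and E.

between D and E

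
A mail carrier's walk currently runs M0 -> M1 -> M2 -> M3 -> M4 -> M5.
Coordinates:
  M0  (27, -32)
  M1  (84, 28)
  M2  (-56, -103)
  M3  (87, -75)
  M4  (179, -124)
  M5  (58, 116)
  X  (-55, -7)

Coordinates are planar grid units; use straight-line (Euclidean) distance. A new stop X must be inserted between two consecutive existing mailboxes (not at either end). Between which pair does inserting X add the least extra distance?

between M1 and M2

Added distance for inserting X between each consecutive pair:
M0–M1: 146.3
M1–M2: 47.6
M2–M3: 107.7
M3–M4: 314.8
M4–M5: 159.9
Smallest added distance is 47.6, inserting between M1 and M2.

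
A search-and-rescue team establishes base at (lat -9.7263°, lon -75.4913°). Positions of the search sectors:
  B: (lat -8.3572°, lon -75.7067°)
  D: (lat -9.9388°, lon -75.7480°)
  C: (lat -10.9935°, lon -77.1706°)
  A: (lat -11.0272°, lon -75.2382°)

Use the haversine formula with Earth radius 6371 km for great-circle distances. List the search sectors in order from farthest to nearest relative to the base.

Distance from the base at (lat -9.7263°, lon -75.4913°) to each:
C (lat -10.9935°, lon -77.1706°): 231.5 km
B (lat -8.3572°, lon -75.7067°): 154.1 km
A (lat -11.0272°, lon -75.2382°): 147.3 km
D (lat -9.9388°, lon -75.7480°): 36.7 km

C, B, A, D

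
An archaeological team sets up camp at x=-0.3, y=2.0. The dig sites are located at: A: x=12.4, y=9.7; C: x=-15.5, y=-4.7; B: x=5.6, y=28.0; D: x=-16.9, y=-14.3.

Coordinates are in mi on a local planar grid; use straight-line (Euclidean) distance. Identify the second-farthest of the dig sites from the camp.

D

Distance to each, sorted:
B: 26.7 mi
D: 23.3 mi
C: 16.6 mi
A: 14.9 mi
The second-farthest is D at 23.3 mi.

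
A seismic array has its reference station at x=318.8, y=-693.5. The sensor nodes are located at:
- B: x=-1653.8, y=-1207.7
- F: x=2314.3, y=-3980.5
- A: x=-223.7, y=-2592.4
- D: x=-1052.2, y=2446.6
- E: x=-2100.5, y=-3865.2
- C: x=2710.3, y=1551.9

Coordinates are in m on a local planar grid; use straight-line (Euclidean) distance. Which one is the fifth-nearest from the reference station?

Distances from the reference station (x=318.8, y=-693.5):
A: 1974.9 m
B: 2038.5 m
C: 3280.4 m
D: 3426.3 m
F: 3845.3 m
E: 3989.1 m
The fifth-nearest is F at 3845.3 m.

F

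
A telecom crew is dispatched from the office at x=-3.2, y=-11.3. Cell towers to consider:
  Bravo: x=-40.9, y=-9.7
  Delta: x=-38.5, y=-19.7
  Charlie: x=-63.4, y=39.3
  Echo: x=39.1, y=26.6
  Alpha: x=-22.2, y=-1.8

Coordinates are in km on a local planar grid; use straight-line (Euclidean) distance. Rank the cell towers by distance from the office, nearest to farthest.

Computing each straight-line distance from x=-3.2, y=-11.3:
Alpha x=-22.2, y=-1.8: 21.2 km
Delta x=-38.5, y=-19.7: 36.3 km
Bravo x=-40.9, y=-9.7: 37.7 km
Echo x=39.1, y=26.6: 56.8 km
Charlie x=-63.4, y=39.3: 78.6 km

Alpha, Delta, Bravo, Echo, Charlie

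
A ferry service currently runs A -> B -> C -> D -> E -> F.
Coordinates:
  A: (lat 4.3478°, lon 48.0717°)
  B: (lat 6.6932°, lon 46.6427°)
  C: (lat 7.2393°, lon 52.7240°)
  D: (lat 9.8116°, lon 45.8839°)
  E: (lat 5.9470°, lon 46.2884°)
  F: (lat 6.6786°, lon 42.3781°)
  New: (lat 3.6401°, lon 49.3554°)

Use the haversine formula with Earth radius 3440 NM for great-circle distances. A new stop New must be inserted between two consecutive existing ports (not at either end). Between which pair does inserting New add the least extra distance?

Added distance for inserting New between each consecutive pair:
A–B: 167.9 NM
B–C: 176.2 NM
C–D: 285.2 NM
D–E: 421.0 NM
E–F: 447.8 NM
Smallest added distance is 167.9 NM, inserting between A and B.

between A and B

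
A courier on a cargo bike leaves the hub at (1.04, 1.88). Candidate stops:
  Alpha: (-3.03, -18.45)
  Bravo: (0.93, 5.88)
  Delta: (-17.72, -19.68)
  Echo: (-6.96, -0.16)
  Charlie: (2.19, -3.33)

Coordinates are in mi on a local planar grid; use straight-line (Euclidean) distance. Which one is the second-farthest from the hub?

Distance to each, sorted:
Delta: 28.6 mi
Alpha: 20.7 mi
Echo: 8.3 mi
Charlie: 5.3 mi
Bravo: 4.0 mi
The second-farthest is Alpha at 20.7 mi.

Alpha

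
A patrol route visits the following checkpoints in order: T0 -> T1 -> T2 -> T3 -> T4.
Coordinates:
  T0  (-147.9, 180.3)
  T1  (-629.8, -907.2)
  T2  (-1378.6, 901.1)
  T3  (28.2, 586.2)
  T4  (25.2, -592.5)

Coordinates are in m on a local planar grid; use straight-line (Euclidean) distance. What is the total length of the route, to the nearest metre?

5767 m

Leg distances:
T0→T1: 1189.5 m  (cumulative 1189.5 m)
T1→T2: 1957.2 m  (cumulative 3146.7 m)
T2→T3: 1441.6 m  (cumulative 4588.3 m)
T3→T4: 1178.7 m  (cumulative 5767.0 m)
Total route length ≈ 5767 m.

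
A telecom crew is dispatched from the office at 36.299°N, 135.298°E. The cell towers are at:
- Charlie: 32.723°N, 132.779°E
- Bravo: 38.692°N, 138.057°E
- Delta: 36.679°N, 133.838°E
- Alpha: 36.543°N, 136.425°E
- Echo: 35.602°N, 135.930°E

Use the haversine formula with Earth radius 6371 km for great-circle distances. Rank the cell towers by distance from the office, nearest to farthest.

Distance from the office at 36.299°N, 135.298°E to each:
Echo 35.602°N, 135.930°E: 96.1 km
Alpha 36.543°N, 136.425°E: 104.4 km
Delta 36.679°N, 133.838°E: 137.2 km
Bravo 38.692°N, 138.057°E: 360.6 km
Charlie 32.723°N, 132.779°E: 459.7 km

Echo, Alpha, Delta, Bravo, Charlie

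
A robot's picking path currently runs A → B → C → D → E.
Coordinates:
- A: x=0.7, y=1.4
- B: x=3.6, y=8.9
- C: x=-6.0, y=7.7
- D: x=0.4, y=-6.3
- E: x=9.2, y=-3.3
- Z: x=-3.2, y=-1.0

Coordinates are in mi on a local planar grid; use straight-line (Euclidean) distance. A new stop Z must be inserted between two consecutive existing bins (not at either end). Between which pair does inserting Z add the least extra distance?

Added distance for inserting Z between each consecutive pair:
A–B: 8.5 mi
B–C: 11.5 mi
C–D: 0.2 mi
D–E: 9.7 mi
Smallest added distance is 0.2 mi, inserting between C and D.

between C and D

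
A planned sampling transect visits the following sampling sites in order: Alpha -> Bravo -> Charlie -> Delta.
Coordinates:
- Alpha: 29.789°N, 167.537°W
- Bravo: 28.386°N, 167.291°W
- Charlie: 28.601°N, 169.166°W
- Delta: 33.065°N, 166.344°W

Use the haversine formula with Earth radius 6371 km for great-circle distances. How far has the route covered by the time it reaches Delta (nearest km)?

907 km

Leg distances:
Alpha→Bravo: 157.8 km  (cumulative 157.8 km)
Bravo→Charlie: 184.8 km  (cumulative 342.6 km)
Charlie→Delta: 564.7 km  (cumulative 907.3 km)
Cumulative distance at Delta ≈ 907 km.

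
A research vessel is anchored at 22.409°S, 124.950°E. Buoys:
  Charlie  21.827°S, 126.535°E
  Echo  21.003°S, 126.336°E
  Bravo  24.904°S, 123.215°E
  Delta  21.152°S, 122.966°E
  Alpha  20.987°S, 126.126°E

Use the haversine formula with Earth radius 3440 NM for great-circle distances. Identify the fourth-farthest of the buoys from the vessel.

Distances from the vessel (22.409°S, 124.950°E):
Bravo: 177.6 NM
Delta: 133.9 NM
Echo: 114.5 NM
Alpha: 107.7 NM
Charlie: 94.8 NM
The fourth-farthest is Alpha at 107.7 NM.

Alpha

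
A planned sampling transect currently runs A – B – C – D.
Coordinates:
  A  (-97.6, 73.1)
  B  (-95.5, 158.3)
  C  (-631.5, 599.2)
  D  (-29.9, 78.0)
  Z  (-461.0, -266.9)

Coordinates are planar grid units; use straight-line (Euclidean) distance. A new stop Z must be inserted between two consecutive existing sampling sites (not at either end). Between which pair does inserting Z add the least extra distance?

between C and D

Added distance for inserting Z between each consecutive pair:
A–B: 973.1
B–C: 749.4
C–D: 638.8
Smallest added distance is 638.8, inserting between C and D.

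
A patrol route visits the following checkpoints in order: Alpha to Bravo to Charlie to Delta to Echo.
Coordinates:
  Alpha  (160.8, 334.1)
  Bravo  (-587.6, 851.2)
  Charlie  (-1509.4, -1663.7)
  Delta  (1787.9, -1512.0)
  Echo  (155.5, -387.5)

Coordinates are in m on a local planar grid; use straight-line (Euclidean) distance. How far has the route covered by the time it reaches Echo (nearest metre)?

8871 m

Leg distances:
Alpha→Bravo: 909.7 m  (cumulative 909.7 m)
Bravo→Charlie: 2678.5 m  (cumulative 3588.2 m)
Charlie→Delta: 3300.8 m  (cumulative 6889.0 m)
Delta→Echo: 1982.2 m  (cumulative 8871.2 m)
Cumulative distance at Echo ≈ 8871 m.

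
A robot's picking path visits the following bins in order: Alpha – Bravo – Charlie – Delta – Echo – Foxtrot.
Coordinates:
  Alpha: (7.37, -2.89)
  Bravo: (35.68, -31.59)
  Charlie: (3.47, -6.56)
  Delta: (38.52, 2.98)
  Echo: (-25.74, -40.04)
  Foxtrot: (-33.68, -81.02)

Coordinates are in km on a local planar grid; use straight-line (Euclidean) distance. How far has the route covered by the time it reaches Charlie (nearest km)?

Leg distances:
Alpha→Bravo: 40.3 km  (cumulative 40.3 km)
Bravo→Charlie: 40.8 km  (cumulative 81.1 km)
Cumulative distance at Charlie ≈ 81 km.

81 km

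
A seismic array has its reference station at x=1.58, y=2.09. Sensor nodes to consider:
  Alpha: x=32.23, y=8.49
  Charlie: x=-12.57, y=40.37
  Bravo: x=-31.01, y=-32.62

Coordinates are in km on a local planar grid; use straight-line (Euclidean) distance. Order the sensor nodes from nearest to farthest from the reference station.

Alpha, Charlie, Bravo

Distances from the reference station:
Alpha x=32.23, y=8.49: 31.3 km
Charlie x=-12.57, y=40.37: 40.8 km
Bravo x=-31.01, y=-32.62: 47.6 km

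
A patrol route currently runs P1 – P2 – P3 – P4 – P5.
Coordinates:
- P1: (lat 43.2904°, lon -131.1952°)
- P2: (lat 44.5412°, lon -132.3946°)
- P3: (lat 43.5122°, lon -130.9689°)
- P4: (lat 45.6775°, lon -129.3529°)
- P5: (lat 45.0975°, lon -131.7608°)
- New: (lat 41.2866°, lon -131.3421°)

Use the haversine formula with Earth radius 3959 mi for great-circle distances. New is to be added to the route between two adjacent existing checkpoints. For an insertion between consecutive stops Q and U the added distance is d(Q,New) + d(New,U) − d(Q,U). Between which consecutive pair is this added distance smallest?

between P1 and P2

Added distance for inserting New between each consecutive pair:
P1–P2: 264.7 mi
P2–P3: 285.7 mi
P3–P4: 304.9 mi
P4–P5: 460.0 mi
Smallest added distance is 264.7 mi, inserting between P1 and P2.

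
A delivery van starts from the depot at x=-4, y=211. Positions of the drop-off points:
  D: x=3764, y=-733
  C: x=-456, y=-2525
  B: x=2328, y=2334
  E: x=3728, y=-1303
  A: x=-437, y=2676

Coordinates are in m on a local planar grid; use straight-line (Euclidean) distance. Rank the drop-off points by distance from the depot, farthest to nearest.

Distance from the depot at x=-4, y=211 to each:
E x=3728, y=-1303: 4027.4 m
D x=3764, y=-733: 3884.5 m
B x=2328, y=2334: 3153.6 m
C x=-456, y=-2525: 2773.1 m
A x=-437, y=2676: 2502.7 m

E, D, B, C, A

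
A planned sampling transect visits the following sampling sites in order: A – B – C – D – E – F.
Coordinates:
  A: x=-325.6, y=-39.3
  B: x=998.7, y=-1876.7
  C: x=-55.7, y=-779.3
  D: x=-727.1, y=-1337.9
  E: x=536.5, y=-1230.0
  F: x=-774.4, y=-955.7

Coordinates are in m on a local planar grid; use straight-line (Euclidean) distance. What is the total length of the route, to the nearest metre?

Leg distances:
A→B: 2264.9 m  (cumulative 2264.9 m)
B→C: 1521.9 m  (cumulative 3786.8 m)
C→D: 873.4 m  (cumulative 4660.2 m)
D→E: 1268.2 m  (cumulative 5928.4 m)
E→F: 1339.3 m  (cumulative 7267.6 m)
Total route length ≈ 7268 m.

7268 m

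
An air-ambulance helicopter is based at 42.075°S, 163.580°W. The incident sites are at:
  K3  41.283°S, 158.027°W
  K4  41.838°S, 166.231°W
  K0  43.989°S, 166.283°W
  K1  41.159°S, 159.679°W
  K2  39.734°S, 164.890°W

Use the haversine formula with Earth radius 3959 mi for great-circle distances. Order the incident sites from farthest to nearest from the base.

Distance from the base at 42.075°S, 163.580°W to each:
K3 41.283°S, 158.027°W: 291.7 mi
K1 41.159°S, 159.679°W: 211.2 mi
K0 43.989°S, 166.283°W: 190.1 mi
K2 39.734°S, 164.890°W: 175.6 mi
K4 41.838°S, 166.231°W: 137.2 mi

K3, K1, K0, K2, K4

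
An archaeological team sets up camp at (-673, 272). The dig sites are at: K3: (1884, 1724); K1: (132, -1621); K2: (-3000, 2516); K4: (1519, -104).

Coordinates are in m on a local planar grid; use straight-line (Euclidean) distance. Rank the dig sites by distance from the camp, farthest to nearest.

Distance from the camp at (-673, 272) to each:
K2 (-3000, 2516): 3232.7 m
K3 (1884, 1724): 2940.5 m
K4 (1519, -104): 2224.0 m
K1 (132, -1621): 2057.1 m

K2, K3, K4, K1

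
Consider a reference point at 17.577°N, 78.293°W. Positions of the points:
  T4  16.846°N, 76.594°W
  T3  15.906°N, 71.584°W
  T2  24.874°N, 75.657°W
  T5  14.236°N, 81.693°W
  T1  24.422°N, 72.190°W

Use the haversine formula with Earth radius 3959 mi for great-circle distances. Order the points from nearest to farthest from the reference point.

Distance from the reference point at 17.577°N, 78.293°W to each:
T4 16.846°N, 76.594°W: 123.0 mi
T5 14.236°N, 81.693°W: 323.0 mi
T3 15.906°N, 71.584°W: 458.7 mi
T2 24.874°N, 75.657°W: 532.0 mi
T1 24.422°N, 72.190°W: 615.2 mi

T4, T5, T3, T2, T1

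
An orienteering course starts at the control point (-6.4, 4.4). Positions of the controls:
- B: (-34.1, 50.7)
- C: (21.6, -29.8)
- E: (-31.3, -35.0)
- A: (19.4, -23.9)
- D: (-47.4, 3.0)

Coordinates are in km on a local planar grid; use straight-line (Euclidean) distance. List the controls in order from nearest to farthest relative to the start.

Distances from the start:
A (19.4, -23.9): 38.3 km
D (-47.4, 3.0): 41.0 km
C (21.6, -29.8): 44.2 km
E (-31.3, -35.0): 46.6 km
B (-34.1, 50.7): 54.0 km

A, D, C, E, B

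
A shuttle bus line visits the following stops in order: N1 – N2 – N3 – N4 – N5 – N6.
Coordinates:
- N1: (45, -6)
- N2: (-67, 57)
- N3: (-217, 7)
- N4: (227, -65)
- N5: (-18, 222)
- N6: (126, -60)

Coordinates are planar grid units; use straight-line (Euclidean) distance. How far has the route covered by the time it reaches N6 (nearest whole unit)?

1430

Leg distances:
N1→N2: 128.5  (cumulative 128.5)
N2→N3: 158.1  (cumulative 286.6)
N3→N4: 449.8  (cumulative 736.4)
N4→N5: 377.4  (cumulative 1113.8)
N5→N6: 316.6  (cumulative 1430.4)
Cumulative distance at N6 ≈ 1430.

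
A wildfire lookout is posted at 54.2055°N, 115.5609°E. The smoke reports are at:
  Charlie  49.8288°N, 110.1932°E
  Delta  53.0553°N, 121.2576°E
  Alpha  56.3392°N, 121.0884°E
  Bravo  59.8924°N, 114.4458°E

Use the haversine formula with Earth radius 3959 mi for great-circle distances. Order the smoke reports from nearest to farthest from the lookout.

Distances from the lookout:
Delta 53.0553°N, 121.2576°E: 246.5 mi
Alpha 56.3392°N, 121.0884°E: 262.7 mi
Charlie 49.8288°N, 110.1932°E: 378.7 mi
Bravo 59.8924°N, 114.4458°E: 395.2 mi

Delta, Alpha, Charlie, Bravo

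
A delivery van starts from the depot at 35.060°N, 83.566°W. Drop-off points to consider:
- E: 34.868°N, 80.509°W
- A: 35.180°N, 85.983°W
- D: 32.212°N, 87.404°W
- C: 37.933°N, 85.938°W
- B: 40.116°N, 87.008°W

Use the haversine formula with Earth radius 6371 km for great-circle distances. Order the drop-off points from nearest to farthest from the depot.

Computing each great-circle distance from 35.060°N, 83.566°W:
A 35.180°N, 85.983°W: 220.2 km
E 34.868°N, 80.509°W: 279.4 km
C 37.933°N, 85.938°W: 383.4 km
D 32.212°N, 87.404°W: 475.9 km
B 40.116°N, 87.008°W: 638.7 km

A, E, C, D, B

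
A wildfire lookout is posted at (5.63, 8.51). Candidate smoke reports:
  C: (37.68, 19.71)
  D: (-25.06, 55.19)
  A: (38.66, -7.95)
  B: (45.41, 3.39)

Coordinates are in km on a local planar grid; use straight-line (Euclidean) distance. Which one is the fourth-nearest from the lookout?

D

Distance to each, sorted:
C: 34.0 km
A: 36.9 km
B: 40.1 km
D: 55.9 km
The fourth-nearest is D at 55.9 km.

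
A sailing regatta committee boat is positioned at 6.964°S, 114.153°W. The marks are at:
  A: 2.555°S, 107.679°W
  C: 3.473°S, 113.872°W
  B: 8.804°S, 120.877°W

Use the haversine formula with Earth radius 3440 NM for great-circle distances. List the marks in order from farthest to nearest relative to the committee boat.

Distance from the committee boat at 6.964°S, 114.153°W to each:
A 2.555°S, 107.679°W: 469.1 NM
B 8.804°S, 120.877°W: 414.8 NM
C 3.473°S, 113.872°W: 210.3 NM

A, B, C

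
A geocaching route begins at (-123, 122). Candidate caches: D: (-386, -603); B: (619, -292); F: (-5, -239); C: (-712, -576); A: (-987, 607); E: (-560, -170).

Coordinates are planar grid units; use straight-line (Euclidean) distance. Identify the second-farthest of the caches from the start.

C

Distances from the start ((-123, 122)):
A: 990.8
C: 913.3
B: 849.7
D: 771.2
E: 525.6
F: 379.8
The second-farthest is C at 913.3.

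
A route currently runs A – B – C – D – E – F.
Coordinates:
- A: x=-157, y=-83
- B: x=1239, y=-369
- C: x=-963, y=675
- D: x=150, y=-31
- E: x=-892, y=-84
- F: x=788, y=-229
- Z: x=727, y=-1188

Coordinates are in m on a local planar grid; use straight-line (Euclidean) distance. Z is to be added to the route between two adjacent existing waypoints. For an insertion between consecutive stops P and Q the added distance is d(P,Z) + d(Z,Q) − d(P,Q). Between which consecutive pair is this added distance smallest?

Added distance for inserting Z between each consecutive pair:
A–B: 956.0 m
B–C: 1044.2 m
C–D: 2490.2 m
D–E: 2209.1 m
E–F: 1234.3 m
Smallest added distance is 956.0 m, inserting between A and B.

between A and B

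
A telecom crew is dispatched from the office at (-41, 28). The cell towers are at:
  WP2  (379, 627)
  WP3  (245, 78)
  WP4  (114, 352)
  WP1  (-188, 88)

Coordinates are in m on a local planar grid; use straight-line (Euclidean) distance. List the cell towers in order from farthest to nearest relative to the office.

WP2, WP4, WP3, WP1

Computing each straight-line distance from (-41, 28):
WP2 (379, 627): 731.6 m
WP4 (114, 352): 359.2 m
WP3 (245, 78): 290.3 m
WP1 (-188, 88): 158.8 m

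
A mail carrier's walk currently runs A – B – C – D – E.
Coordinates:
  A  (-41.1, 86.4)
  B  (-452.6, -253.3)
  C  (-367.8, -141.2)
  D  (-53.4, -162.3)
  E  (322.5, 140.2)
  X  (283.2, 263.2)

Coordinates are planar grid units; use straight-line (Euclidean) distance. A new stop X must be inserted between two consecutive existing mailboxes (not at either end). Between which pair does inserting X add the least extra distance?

Added distance for inserting X between each consecutive pair:
A–B: 734.7
B–C: 1524.8
C–D: 993.8
D–E: 189.2
Smallest added distance is 189.2, inserting between D and E.

between D and E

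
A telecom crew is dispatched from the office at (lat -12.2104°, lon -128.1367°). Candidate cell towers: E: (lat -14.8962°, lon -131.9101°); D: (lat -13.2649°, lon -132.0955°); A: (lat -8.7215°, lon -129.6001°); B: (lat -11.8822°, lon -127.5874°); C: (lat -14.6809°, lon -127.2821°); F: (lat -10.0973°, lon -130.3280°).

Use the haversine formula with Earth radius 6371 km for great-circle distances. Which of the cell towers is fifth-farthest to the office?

Distance to each, sorted:
E: 505.5 km
D: 445.1 km
A: 419.6 km
F: 335.2 km
C: 289.8 km
B: 70.0 km
The fifth-farthest is C at 289.8 km.

C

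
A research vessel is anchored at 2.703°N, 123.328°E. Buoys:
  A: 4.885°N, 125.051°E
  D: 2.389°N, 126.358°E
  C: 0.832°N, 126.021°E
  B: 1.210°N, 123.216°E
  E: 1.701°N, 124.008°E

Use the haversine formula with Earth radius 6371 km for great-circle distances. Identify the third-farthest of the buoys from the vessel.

A

Distances from the vessel (2.703°N, 123.328°E):
C: 364.5 km
D: 338.4 km
A: 308.9 km
B: 166.5 km
E: 134.6 km
The third-farthest is A at 308.9 km.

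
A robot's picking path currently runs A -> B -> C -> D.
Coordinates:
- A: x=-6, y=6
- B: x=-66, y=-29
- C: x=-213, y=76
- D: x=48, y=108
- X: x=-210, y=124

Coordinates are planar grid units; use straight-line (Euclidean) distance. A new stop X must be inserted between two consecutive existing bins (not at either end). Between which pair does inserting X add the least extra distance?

Added distance for inserting X between each consecutive pair:
A–B: 376.3
B–C: 77.6
C–D: 43.6
Smallest added distance is 43.6, inserting between C and D.

between C and D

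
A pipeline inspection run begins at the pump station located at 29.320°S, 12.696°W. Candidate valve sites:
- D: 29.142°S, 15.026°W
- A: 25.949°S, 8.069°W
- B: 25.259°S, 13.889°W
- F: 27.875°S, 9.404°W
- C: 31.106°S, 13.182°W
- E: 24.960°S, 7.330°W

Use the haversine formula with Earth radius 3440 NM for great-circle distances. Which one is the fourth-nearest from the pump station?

B

Distance to each, sorted:
C: 110.2 NM
D: 122.5 NM
F: 194.0 NM
B: 252.0 NM
A: 318.6 NM
E: 388.1 NM
The fourth-nearest is B at 252.0 NM.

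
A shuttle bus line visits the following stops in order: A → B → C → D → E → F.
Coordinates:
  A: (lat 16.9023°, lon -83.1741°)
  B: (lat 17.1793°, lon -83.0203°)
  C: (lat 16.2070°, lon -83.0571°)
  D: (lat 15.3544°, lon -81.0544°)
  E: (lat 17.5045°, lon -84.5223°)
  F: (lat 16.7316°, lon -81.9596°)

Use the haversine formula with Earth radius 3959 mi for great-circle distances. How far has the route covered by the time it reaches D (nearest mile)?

Leg distances:
A→B: 21.7 mi  (cumulative 21.7 mi)
B→C: 67.2 mi  (cumulative 88.9 mi)
C→D: 145.6 mi  (cumulative 234.5 mi)
Cumulative distance at D ≈ 235 mi.

235 mi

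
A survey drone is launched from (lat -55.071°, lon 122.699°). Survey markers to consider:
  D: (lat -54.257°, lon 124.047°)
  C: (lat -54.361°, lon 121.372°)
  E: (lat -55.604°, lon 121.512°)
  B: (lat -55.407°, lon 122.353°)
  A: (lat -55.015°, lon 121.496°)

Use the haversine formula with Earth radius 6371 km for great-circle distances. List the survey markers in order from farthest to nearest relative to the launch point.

D, C, E, A, B

Distances from the launch point:
D (lat -54.257°, lon 124.047°): 125.3 km
C (lat -54.361°, lon 121.372°): 116.2 km
E (lat -55.604°, lon 121.512°): 95.6 km
A (lat -55.015°, lon 121.496°): 76.9 km
B (lat -55.407°, lon 122.353°): 43.3 km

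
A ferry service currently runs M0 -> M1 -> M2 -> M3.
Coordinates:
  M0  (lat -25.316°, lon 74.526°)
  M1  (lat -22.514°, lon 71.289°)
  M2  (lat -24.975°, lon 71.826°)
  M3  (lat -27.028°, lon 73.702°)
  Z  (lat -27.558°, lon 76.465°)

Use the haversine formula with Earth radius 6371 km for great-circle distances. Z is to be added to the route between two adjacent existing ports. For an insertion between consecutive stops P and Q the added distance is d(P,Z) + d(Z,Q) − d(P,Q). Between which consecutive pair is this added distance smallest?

between M2 and M3

Added distance for inserting Z between each consecutive pair:
M0–M1: 627.8 km
M1–M2: 1031.0 km
M2–M3: 528.3 km
Smallest added distance is 528.3 km, inserting between M2 and M3.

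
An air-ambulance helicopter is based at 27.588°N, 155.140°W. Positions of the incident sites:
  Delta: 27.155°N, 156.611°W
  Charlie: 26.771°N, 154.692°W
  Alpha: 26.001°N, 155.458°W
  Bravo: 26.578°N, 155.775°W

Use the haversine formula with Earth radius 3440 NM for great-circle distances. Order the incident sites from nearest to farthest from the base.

Distances from the base:
Charlie 26.771°N, 154.692°W: 54.6 NM
Bravo 26.578°N, 155.775°W: 69.5 NM
Delta 27.155°N, 156.611°W: 82.6 NM
Alpha 26.001°N, 155.458°W: 96.8 NM

Charlie, Bravo, Delta, Alpha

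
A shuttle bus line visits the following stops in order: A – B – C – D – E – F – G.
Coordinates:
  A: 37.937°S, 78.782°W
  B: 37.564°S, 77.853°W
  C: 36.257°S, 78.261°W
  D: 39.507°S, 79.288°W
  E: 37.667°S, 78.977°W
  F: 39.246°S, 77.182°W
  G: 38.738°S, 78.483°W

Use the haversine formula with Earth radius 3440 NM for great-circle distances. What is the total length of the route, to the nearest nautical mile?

Leg distances:
A→B: 49.5 NM  (cumulative 49.5 NM)
B→C: 80.9 NM  (cumulative 130.3 NM)
C→D: 201.1 NM  (cumulative 331.4 NM)
D→E: 111.4 NM  (cumulative 442.9 NM)
E→F: 126.9 NM  (cumulative 569.8 NM)
F→G: 67.9 NM  (cumulative 637.7 NM)
Total route length ≈ 638 NM.

638 NM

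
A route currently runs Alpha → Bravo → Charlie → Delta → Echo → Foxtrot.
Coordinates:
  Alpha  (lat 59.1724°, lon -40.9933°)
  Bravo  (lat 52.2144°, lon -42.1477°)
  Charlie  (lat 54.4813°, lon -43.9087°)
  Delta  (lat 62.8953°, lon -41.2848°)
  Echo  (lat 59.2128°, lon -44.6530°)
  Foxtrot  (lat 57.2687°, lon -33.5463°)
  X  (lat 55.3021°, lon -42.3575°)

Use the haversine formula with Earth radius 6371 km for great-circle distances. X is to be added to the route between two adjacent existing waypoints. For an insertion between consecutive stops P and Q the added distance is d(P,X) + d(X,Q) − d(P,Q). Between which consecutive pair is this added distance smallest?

Added distance for inserting X between each consecutive pair:
Alpha–Bravo: 4.7 km
Bravo–Charlie: 200.6 km
Charlie–Delta: 33.7 km
Delta–Echo: 855.0 km
Echo–Foxtrot: 357.7 km
Smallest added distance is 4.7 km, inserting between Alpha and Bravo.

between Alpha and Bravo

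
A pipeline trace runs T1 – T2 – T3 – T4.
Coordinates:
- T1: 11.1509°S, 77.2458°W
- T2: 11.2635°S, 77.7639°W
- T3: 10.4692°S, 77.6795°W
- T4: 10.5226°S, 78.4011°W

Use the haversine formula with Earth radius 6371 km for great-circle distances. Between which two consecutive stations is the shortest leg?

T1–T2

Leg distances:
T1→T2: 57.9 km
T2→T3: 88.8 km
T3→T4: 79.1 km
The shortest leg is T1–T2 at 57.9 km.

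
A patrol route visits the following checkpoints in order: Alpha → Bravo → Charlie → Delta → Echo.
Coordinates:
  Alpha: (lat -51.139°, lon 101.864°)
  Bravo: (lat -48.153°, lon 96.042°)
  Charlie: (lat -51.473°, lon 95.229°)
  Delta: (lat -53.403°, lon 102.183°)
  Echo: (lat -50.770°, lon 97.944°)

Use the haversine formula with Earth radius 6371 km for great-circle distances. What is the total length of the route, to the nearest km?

Leg distances:
Alpha→Bravo: 534.5 km  (cumulative 534.5 km)
Bravo→Charlie: 373.7 km  (cumulative 908.2 km)
Charlie→Delta: 517.7 km  (cumulative 1425.9 km)
Delta→Echo: 411.7 km  (cumulative 1837.6 km)
Total route length ≈ 1838 km.

1838 km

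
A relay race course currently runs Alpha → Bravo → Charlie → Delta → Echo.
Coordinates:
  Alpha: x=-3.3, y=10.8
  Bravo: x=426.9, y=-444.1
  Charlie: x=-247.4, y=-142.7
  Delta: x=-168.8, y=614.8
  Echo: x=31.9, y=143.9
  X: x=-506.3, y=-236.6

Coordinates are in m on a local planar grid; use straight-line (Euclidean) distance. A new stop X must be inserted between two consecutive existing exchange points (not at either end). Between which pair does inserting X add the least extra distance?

Added distance for inserting X between each consecutive pair:
Alpha–Bravo: 890.4 m
Bravo–Charlie: 492.8 m
Charlie–Delta: 429.7 m
Delta–Echo: 1063.1 m
Smallest added distance is 429.7 m, inserting between Charlie and Delta.

between Charlie and Delta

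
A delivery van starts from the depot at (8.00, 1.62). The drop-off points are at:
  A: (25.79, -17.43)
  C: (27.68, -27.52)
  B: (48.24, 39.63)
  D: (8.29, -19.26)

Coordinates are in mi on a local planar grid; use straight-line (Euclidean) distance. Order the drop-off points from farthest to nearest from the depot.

Computing each straight-line distance from (8.00, 1.62):
B (48.24, 39.63): 55.4 mi
C (27.68, -27.52): 35.2 mi
A (25.79, -17.43): 26.1 mi
D (8.29, -19.26): 20.9 mi

B, C, A, D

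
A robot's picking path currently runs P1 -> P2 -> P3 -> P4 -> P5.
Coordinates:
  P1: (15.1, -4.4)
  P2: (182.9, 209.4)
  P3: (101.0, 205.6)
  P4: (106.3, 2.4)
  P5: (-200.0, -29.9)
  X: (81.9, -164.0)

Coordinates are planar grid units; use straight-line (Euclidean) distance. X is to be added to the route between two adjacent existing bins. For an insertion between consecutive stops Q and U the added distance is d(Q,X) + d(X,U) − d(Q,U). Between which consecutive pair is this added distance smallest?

between P4 and P5

Added distance for inserting X between each consecutive pair:
P1–P2: 288.0
P2–P3: 674.9
P3–P4: 335.0
P4–P5: 172.4
Smallest added distance is 172.4, inserting between P4 and P5.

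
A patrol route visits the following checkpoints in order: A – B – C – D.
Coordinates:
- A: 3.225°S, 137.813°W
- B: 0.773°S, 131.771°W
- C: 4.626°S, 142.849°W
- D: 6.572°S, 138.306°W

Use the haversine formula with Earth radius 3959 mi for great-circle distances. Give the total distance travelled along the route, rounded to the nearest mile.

Leg distances:
A→B: 450.3 mi  (cumulative 450.3 mi)
B→C: 809.5 mi  (cumulative 1259.8 mi)
C→D: 340.1 mi  (cumulative 1599.9 mi)
Total route length ≈ 1600 mi.

1600 mi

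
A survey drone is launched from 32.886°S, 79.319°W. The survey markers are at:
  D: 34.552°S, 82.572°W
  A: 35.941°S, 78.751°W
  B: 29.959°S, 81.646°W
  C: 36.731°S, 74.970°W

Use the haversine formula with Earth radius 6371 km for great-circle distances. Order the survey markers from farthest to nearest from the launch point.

Distance from the launch point at 32.886°S, 79.319°W to each:
C 36.731°S, 74.970°W: 583.3 km
B 29.959°S, 81.646°W: 393.3 km
D 34.552°S, 82.572°W: 353.3 km
A 35.941°S, 78.751°W: 343.7 km

C, B, D, A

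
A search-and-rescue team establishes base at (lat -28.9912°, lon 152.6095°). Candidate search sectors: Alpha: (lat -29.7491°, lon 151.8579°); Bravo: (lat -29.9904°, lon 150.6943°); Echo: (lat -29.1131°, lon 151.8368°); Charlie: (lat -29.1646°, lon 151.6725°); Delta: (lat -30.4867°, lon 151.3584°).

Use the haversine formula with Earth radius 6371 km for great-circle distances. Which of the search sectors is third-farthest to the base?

Alpha

Distances from the base ((lat -28.9912°, lon 152.6095°)):
Bravo: 216.1 km
Delta: 205.5 km
Alpha: 111.4 km
Charlie: 93.1 km
Echo: 76.3 km
The third-farthest is Alpha at 111.4 km.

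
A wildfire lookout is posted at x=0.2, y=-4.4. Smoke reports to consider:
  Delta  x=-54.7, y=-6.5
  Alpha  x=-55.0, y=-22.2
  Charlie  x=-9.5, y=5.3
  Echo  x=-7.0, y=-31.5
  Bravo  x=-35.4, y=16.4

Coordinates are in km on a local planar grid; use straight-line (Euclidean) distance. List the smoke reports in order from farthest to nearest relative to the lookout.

Computing each straight-line distance from x=0.2, y=-4.4:
Alpha x=-55.0, y=-22.2: 58.0 km
Delta x=-54.7, y=-6.5: 54.9 km
Bravo x=-35.4, y=16.4: 41.2 km
Echo x=-7.0, y=-31.5: 28.0 km
Charlie x=-9.5, y=5.3: 13.7 km

Alpha, Delta, Bravo, Echo, Charlie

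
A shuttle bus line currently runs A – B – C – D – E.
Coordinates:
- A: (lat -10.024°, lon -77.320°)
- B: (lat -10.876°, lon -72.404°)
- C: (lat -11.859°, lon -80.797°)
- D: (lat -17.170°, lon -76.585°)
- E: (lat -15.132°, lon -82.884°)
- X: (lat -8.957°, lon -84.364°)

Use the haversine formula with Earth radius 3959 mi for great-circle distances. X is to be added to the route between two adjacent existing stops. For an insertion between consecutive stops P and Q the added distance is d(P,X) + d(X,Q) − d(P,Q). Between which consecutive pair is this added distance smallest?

between B and C

Added distance for inserting X between each consecutive pair:
A–B: 971.2 mi
B–C: 566.7 mi
C–D: 623.8 mi
D–E: 768.9 mi
Smallest added distance is 566.7 mi, inserting between B and C.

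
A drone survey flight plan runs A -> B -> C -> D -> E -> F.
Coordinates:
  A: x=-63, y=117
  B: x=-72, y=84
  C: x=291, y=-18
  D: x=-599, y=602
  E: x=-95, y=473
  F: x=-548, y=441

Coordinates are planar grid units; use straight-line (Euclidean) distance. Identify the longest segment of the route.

Leg distances:
A→B: 34.2
B→C: 377.1
C→D: 1084.7
D→E: 520.2
E→F: 454.1
The longest leg is C–D at 1084.7.

C–D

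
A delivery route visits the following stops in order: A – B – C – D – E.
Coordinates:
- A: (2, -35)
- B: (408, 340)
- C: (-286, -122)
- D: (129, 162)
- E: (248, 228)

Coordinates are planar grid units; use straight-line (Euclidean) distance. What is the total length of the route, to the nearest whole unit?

Leg distances:
A→B: 552.7  (cumulative 552.7)
B→C: 833.7  (cumulative 1386.4)
C→D: 502.9  (cumulative 1889.3)
D→E: 136.1  (cumulative 2025.3)
Total route length ≈ 2025.

2025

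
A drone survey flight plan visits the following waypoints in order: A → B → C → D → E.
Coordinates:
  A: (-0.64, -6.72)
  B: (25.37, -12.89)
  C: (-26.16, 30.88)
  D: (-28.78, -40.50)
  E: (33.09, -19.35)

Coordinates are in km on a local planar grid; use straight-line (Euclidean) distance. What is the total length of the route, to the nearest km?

231 km

Leg distances:
A→B: 26.7 km  (cumulative 26.7 km)
B→C: 67.6 km  (cumulative 94.3 km)
C→D: 71.4 km  (cumulative 165.8 km)
D→E: 65.4 km  (cumulative 231.2 km)
Total route length ≈ 231 km.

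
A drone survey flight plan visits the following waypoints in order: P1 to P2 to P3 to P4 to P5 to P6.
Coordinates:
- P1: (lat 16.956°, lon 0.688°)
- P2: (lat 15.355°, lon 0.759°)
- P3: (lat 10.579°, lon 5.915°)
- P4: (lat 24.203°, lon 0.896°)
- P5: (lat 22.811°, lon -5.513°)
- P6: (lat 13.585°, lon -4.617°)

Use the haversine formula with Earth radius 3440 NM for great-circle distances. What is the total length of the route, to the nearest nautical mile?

2298 NM

Leg distances:
P1→P2: 96.2 NM  (cumulative 96.2 NM)
P2→P3: 416.1 NM  (cumulative 512.3 NM)
P3→P4: 866.8 NM  (cumulative 1379.1 NM)
P4→P5: 362.6 NM  (cumulative 1741.7 NM)
P5→P6: 556.3 NM  (cumulative 2297.9 NM)
Total route length ≈ 2298 NM.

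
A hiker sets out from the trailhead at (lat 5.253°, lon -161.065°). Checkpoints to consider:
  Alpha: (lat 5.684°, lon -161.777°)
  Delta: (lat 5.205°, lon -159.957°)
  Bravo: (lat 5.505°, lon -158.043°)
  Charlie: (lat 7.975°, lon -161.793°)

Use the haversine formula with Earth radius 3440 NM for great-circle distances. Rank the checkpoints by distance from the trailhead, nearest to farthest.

Computing each great-circle distance from (lat 5.253°, lon -161.065°):
Alpha (lat 5.684°, lon -161.777°): 49.8 NM
Delta (lat 5.205°, lon -159.957°): 66.3 NM
Charlie (lat 7.975°, lon -161.793°): 169.1 NM
Bravo (lat 5.505°, lon -158.043°): 181.3 NM

Alpha, Delta, Charlie, Bravo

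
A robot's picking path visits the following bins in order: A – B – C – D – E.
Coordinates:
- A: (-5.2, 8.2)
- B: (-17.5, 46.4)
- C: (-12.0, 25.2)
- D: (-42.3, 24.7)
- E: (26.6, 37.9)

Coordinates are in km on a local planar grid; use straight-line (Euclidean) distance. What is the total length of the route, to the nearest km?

Leg distances:
A→B: 40.1 km  (cumulative 40.1 km)
B→C: 21.9 km  (cumulative 62.0 km)
C→D: 30.3 km  (cumulative 92.3 km)
D→E: 70.2 km  (cumulative 162.5 km)
Total route length ≈ 162 km.

162 km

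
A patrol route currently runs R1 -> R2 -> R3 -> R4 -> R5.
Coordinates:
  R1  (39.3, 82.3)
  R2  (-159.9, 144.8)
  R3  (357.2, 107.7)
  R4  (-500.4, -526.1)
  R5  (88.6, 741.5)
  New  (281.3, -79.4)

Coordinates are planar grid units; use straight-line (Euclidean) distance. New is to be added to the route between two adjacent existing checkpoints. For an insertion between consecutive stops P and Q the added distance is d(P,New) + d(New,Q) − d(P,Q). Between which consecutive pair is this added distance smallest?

Added distance for inserting New between each consecutive pair:
R1–R2: 577.2
R2–R3: 178.4
R3–R4: 35.9
R4–R5: 345.8
Smallest added distance is 35.9, inserting between R3 and R4.

between R3 and R4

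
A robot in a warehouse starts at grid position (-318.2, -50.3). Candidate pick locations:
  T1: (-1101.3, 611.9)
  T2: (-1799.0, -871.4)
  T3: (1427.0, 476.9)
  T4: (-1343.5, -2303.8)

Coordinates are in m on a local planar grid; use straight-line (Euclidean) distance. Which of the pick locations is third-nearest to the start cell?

T3

Distance to each, sorted:
T1: 1025.6 m
T2: 1693.2 m
T3: 1823.1 m
T4: 2475.8 m
The third-nearest is T3 at 1823.1 m.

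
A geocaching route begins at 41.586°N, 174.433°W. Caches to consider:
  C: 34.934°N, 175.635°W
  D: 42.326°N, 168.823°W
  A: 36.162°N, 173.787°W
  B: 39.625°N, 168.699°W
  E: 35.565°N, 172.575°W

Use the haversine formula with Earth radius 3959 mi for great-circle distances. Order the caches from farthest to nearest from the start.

C, E, A, B, D

Computing each great-circle distance from 41.586°N, 174.433°W:
C 34.934°N, 175.635°W: 464.2 mi
E 35.565°N, 172.575°W: 427.9 mi
A 36.162°N, 173.787°W: 376.4 mi
B 39.625°N, 168.699°W: 329.8 mi
D 42.326°N, 168.823°W: 292.7 mi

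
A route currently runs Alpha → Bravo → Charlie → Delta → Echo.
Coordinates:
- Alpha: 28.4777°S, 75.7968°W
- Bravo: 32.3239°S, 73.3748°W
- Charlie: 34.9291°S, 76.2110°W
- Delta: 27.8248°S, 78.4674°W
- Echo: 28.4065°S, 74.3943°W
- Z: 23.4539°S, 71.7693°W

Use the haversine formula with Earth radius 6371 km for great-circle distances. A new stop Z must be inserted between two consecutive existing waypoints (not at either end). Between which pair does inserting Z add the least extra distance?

Added distance for inserting Z between each consecutive pair:
Alpha–Bravo: 1200.6 km
Bravo–Charlie: 1954.3 km
Charlie–Delta: 1356.6 km
Delta–Echo: 1034.0 km
Smallest added distance is 1034.0 km, inserting between Delta and Echo.

between Delta and Echo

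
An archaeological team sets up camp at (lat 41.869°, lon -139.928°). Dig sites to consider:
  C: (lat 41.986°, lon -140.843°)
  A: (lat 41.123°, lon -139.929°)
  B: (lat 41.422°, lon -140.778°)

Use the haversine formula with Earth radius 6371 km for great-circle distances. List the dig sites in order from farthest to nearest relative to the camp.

B, A, C

Distances from the camp:
B (lat 41.422°, lon -140.778°): 86.4 km
A (lat 41.123°, lon -139.929°): 83.0 km
C (lat 41.986°, lon -140.843°): 76.8 km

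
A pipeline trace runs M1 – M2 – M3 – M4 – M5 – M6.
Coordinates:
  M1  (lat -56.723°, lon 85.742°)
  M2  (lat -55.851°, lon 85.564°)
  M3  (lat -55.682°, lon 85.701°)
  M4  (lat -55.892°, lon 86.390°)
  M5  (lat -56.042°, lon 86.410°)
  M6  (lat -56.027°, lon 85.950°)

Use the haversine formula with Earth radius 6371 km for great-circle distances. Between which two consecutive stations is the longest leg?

M1–M2

Leg distances:
M1→M2: 97.6 km
M2→M3: 20.7 km
M3→M4: 49.0 km
M4→M5: 16.7 km
M5→M6: 28.6 km
The longest leg is M1–M2 at 97.6 km.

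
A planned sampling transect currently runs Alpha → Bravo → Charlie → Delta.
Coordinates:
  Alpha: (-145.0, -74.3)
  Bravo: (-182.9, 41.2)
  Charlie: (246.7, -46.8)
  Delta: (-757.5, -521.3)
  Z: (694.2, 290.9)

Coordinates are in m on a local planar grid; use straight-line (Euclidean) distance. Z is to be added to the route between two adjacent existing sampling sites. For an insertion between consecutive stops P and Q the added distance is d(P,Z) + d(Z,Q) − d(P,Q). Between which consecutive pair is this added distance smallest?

Added distance for inserting Z between each consecutive pair:
Alpha–Bravo: 1705.6 m
Bravo–Charlie: 1034.1 m
Charlie–Delta: 1113.4 m
Smallest added distance is 1034.1 m, inserting between Bravo and Charlie.

between Bravo and Charlie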